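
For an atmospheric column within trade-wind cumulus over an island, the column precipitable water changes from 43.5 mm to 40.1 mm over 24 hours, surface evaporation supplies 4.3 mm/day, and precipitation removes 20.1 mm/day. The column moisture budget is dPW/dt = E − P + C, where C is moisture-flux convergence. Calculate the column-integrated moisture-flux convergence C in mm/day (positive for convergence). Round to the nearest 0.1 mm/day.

dPW/dt = (40.1 − 43.5) mm / (24/24 day) = -3.400 mm/day.
C = dPW/dt − E + P = (-3.400) − 4.3 + 20.1 = 12.4 mm/day.

C ≈ 12.4 mm/day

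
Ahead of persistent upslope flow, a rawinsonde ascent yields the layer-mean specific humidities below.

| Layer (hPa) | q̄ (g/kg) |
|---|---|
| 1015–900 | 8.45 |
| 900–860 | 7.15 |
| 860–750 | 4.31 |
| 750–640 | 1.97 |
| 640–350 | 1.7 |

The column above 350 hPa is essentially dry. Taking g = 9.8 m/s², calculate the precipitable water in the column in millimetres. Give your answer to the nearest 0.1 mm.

PW ≈ 24.9 mm

Precipitable water is the column-integrated vapour mass per unit area: PW = (1/g) Σ q̄ Δp, with q in kg/kg and Δp in Pa (1 kg/m² of water = 1 mm).
Layer 1015–900 hPa: Δp = 115 hPa = 11500 Pa, q̄ = 0.00845 kg/kg → 0.00845 × 11500 / 9.8 = 9.92 mm
Layer 900–860 hPa: Δp = 40 hPa = 4000 Pa, q̄ = 0.00715 kg/kg → 0.00715 × 4000 / 9.8 = 2.92 mm
Layer 860–750 hPa: Δp = 110 hPa = 11000 Pa, q̄ = 0.00431 kg/kg → 0.00431 × 11000 / 9.8 = 4.84 mm
Layer 750–640 hPa: Δp = 110 hPa = 11000 Pa, q̄ = 0.00197 kg/kg → 0.00197 × 11000 / 9.8 = 2.21 mm
Layer 640–350 hPa: Δp = 290 hPa = 29000 Pa, q̄ = 0.0017 kg/kg → 0.0017 × 29000 / 9.8 = 5.03 mm
PW = 9.92 + 2.92 + 4.84 + 2.21 + 5.03 = 24.92 ≈ 24.9 mm.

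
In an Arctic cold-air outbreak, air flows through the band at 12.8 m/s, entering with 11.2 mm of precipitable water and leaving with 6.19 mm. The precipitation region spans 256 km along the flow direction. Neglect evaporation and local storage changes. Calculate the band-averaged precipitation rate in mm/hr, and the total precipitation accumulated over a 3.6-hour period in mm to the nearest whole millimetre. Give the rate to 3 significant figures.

R ≈ 0.902 mm/hr; total ≈ 3 mm

Column moisture flux per unit crosswind length is F = V × PW.
Inflow: F_in = 12.8 × 11.2 = 143.36 mm·m/s
Outflow: F_out = 12.8 × 6.19 = 79.232 mm·m/s
Steady-state rate R = (F_in − F_out)/L = (143.36 − 79.232) / 256000 m = 2.505e-04 mm/s.
R = 2.505e-04 × 3600 = 0.902 mm/hr.
Over 3.6 h: total = 0.902 × 3.6 = 3.2472 ≈ 3 mm.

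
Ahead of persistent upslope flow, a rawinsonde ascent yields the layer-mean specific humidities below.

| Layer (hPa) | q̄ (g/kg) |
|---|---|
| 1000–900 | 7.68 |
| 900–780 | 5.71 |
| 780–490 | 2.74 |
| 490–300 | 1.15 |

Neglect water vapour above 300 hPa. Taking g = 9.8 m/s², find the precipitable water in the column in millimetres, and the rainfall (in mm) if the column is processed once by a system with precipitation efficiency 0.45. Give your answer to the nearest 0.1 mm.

PW ≈ 25.2 mm; rainfall ≈ 11.3 mm

Precipitable water is the column-integrated vapour mass per unit area: PW = (1/g) Σ q̄ Δp, with q in kg/kg and Δp in Pa (1 kg/m² of water = 1 mm).
Layer 1000–900 hPa: Δp = 100 hPa = 10000 Pa, q̄ = 0.00768 kg/kg → 0.00768 × 10000 / 9.8 = 7.84 mm
Layer 900–780 hPa: Δp = 120 hPa = 12000 Pa, q̄ = 0.00571 kg/kg → 0.00571 × 12000 / 9.8 = 6.99 mm
Layer 780–490 hPa: Δp = 290 hPa = 29000 Pa, q̄ = 0.00274 kg/kg → 0.00274 × 29000 / 9.8 = 8.11 mm
Layer 490–300 hPa: Δp = 190 hPa = 19000 Pa, q̄ = 0.00115 kg/kg → 0.00115 × 19000 / 9.8 = 2.23 mm
PW = 7.84 + 6.99 + 8.11 + 2.23 = 25.17 ≈ 25.2 mm.
Rainfall = ε × PW = 0.45 × 25.2 = 11.3 mm.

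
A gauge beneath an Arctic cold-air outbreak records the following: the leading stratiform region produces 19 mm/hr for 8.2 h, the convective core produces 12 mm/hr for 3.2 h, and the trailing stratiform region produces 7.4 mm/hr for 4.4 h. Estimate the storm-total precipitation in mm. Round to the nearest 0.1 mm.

Total = Σ Rᵢ Δtᵢ = 19 × 8.2 + 12 × 3.2 + 7.4 × 4.4
      = 155.8 + 38.4 + 32.56 = 226.8 mm.

total ≈ 226.8 mm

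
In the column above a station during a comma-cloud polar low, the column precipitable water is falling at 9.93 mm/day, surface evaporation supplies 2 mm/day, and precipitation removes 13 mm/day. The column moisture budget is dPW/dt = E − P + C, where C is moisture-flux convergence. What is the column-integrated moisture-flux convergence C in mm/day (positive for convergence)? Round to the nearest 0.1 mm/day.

dPW/dt = -9.93 mm/day.
C = dPW/dt − E + P = (-9.93) − 2 + 13 = 1.1 mm/day.

C ≈ 1.1 mm/day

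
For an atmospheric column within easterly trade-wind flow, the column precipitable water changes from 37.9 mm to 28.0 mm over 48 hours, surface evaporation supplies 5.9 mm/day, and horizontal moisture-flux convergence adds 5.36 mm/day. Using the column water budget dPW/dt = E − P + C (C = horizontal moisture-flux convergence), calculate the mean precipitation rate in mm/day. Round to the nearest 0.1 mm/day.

P ≈ 16.2 mm/day

dPW/dt = (28.0 − 37.9) mm / (48/24 day) = -4.950 mm/day.
P = E + C − dPW/dt = 5.9 + (5.36) − (-4.950) = 16.2 mm/day.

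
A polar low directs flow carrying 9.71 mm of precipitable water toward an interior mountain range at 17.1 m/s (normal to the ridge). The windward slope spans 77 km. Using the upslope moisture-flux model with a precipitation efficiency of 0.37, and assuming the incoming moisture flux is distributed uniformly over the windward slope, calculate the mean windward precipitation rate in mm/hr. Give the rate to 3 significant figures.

R ≈ 2.87 mm/hr

Incoming column moisture flux per unit ridge length: F = V × PW = 17.1 × 9.71 = 166.041 mm·m/s.
Spread over the 77 km slope with efficiency ε = 0.37: R = ε·F/W = 0.37 × 166.041 / 77000 m = 7.979e-04 mm/s.
R = 7.979e-04 × 3600 = 2.87 mm/hr.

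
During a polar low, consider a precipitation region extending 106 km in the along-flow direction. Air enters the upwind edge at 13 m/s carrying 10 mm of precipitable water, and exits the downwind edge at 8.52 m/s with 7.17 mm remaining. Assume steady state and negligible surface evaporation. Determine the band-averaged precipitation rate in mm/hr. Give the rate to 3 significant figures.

Column moisture flux per unit crosswind length is F = V × PW.
Inflow: F_in = 13 × 10 = 130 mm·m/s
Outflow: F_out = 8.52 × 7.17 = 61.0884 mm·m/s
Steady-state rate R = (F_in − F_out)/L = (130 − 61.0884) / 106000 m = 6.501e-04 mm/s.
R = 6.501e-04 × 3600 = 2.34 mm/hr.

R ≈ 2.34 mm/hr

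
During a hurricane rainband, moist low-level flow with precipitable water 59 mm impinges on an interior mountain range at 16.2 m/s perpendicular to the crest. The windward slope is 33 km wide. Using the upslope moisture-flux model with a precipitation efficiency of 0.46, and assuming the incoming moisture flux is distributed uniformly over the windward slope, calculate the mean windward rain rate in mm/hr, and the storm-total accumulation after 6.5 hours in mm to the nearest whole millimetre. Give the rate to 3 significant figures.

R ≈ 48.0 mm/hr; total ≈ 312 mm

Incoming column moisture flux per unit ridge length: F = V × PW = 16.2 × 59 = 955.8 mm·m/s.
Spread over the 33 km slope with efficiency ε = 0.46: R = ε·F/W = 0.46 × 955.8 / 33000 m = 1.332e-02 mm/s.
R = 1.332e-02 × 3600 = 48.0 mm/hr.
Over 6.5 h: total = 48.0 × 6.5 = 312 mm.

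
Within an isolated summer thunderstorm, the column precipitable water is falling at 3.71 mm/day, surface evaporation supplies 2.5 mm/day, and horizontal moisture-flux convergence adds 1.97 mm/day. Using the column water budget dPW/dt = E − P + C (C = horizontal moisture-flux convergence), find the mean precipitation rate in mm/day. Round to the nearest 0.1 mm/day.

dPW/dt = -3.71 mm/day.
P = E + C − dPW/dt = 2.5 + (1.97) − (-3.71) = 8.2 mm/day.

P ≈ 8.2 mm/day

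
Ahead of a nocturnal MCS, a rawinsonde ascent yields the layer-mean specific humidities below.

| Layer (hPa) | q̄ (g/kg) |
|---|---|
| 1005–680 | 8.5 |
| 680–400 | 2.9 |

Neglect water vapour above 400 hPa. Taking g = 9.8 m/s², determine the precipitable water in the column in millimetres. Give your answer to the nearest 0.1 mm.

PW ≈ 36.5 mm

Precipitable water is the column-integrated vapour mass per unit area: PW = (1/g) Σ q̄ Δp, with q in kg/kg and Δp in Pa (1 kg/m² of water = 1 mm).
Layer 1005–680 hPa: Δp = 325 hPa = 32500 Pa, q̄ = 0.0085 kg/kg → 0.0085 × 32500 / 9.8 = 28.19 mm
Layer 680–400 hPa: Δp = 280 hPa = 28000 Pa, q̄ = 0.0029 kg/kg → 0.0029 × 28000 / 9.8 = 8.29 mm
PW = 28.19 + 8.29 = 36.48 ≈ 36.5 mm.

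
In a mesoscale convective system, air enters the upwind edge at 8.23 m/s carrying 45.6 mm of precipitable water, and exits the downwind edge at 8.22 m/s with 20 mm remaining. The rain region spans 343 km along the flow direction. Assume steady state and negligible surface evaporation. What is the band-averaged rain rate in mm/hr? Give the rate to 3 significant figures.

R ≈ 2.21 mm/hr

Column moisture flux per unit crosswind length is F = V × PW.
Inflow: F_in = 8.23 × 45.6 = 375.288 mm·m/s
Outflow: F_out = 8.22 × 20 = 164.4 mm·m/s
Steady-state rate R = (F_in − F_out)/L = (375.288 − 164.4) / 343000 m = 6.148e-04 mm/s.
R = 6.148e-04 × 3600 = 2.21 mm/hr.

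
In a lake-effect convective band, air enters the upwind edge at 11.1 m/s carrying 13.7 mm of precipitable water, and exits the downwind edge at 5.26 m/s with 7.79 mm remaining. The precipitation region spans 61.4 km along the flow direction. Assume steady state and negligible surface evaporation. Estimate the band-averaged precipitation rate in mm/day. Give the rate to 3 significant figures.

R ≈ 156 mm/day

Column moisture flux per unit crosswind length is F = V × PW.
Inflow: F_in = 11.1 × 13.7 = 152.07 mm·m/s
Outflow: F_out = 5.26 × 7.79 = 40.9754 mm·m/s
Steady-state rate R = (F_in − F_out)/L = (152.07 − 40.9754) / 61400 m = 1.809e-03 mm/s.
R = 1.809e-03 × 3600 × 24 = 156 mm/day.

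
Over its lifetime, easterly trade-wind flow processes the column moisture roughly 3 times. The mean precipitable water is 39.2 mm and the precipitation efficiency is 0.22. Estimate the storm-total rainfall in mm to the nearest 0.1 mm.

Each cycle deposits ε × PW = 0.22 × 39.2 = 8.624 mm.
Over 3 cycles: 3 × 8.624 = 25.9 mm.

rainfall ≈ 25.9 mm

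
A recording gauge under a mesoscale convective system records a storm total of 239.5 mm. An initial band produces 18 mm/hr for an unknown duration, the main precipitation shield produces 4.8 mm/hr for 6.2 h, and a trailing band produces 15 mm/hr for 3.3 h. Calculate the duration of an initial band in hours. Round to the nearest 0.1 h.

Known phases: 4.8 × 6.2 + 15 × 3.3 = 29.76 + 49.5 = 79.26 mm.
Remaining depth = 239.5 − 79.26 = 160.24 mm.
Duration = 160.24 / 18 = 8.9 h.

duration ≈ 8.9 h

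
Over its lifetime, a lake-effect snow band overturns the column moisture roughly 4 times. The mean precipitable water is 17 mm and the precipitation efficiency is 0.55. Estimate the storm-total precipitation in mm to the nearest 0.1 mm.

precipitation ≈ 37.4 mm

Each cycle deposits ε × PW = 0.55 × 17 = 9.35 mm.
Over 4 cycles: 4 × 9.35 = 37.4 mm.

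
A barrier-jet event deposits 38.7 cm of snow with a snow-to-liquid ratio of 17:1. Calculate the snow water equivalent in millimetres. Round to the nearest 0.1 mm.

SWE = snow depth / ratio = 38.7 cm / 17 = 2.276 cm = 22.8 mm.

SWE ≈ 22.8 mm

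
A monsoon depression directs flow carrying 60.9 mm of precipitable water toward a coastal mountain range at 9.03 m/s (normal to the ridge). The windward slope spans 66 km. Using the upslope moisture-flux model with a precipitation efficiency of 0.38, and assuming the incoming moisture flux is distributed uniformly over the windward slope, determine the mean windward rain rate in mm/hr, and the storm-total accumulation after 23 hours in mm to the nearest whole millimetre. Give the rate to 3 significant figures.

Incoming column moisture flux per unit ridge length: F = V × PW = 9.03 × 60.9 = 549.927 mm·m/s.
Spread over the 66 km slope with efficiency ε = 0.38: R = ε·F/W = 0.38 × 549.927 / 66000 m = 3.166e-03 mm/s.
R = 3.166e-03 × 3600 = 11.4 mm/hr.
Over 23 h: total = 11.4 × 23 = 262.2 ≈ 262 mm.

R ≈ 11.4 mm/hr; total ≈ 262 mm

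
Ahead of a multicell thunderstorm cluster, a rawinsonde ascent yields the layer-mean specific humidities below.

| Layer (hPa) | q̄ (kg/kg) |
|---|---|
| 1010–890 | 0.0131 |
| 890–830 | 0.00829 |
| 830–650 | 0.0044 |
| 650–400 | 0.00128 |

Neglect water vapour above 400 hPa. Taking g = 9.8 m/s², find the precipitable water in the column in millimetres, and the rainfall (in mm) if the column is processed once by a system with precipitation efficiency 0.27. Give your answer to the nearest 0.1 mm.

Precipitable water is the column-integrated vapour mass per unit area: PW = (1/g) Σ q̄ Δp, with q in kg/kg and Δp in Pa (1 kg/m² of water = 1 mm).
Layer 1010–890 hPa: Δp = 120 hPa = 12000 Pa, q̄ = 0.0131 kg/kg → 0.0131 × 12000 / 9.8 = 16.04 mm
Layer 890–830 hPa: Δp = 60 hPa = 6000 Pa, q̄ = 0.00829 kg/kg → 0.00829 × 6000 / 9.8 = 5.08 mm
Layer 830–650 hPa: Δp = 180 hPa = 18000 Pa, q̄ = 0.0044 kg/kg → 0.0044 × 18000 / 9.8 = 8.08 mm
Layer 650–400 hPa: Δp = 250 hPa = 25000 Pa, q̄ = 0.00128 kg/kg → 0.00128 × 25000 / 9.8 = 3.27 mm
PW = 16.04 + 5.08 + 8.08 + 3.27 = 32.47 ≈ 32.5 mm.
Rainfall = ε × PW = 0.27 × 32.5 = 8.8 mm.

PW ≈ 32.5 mm; rainfall ≈ 8.8 mm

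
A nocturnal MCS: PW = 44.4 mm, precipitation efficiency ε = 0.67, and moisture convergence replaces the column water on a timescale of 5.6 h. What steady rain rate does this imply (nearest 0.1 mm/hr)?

Each overturning extracts ε × PW = 0.67 × 44.4 = 29.748 mm.
Rate = ε·PW / τ = 29.748 / 5.6 h = 5.3 mm/hr.

R ≈ 5.3 mm/hr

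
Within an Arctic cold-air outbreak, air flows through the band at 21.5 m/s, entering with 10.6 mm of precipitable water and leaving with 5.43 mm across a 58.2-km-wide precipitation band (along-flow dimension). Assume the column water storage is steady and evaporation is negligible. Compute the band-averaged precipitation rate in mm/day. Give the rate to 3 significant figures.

R ≈ 165 mm/day

Column moisture flux per unit crosswind length is F = V × PW.
Inflow: F_in = 21.5 × 10.6 = 227.9 mm·m/s
Outflow: F_out = 21.5 × 5.43 = 116.745 mm·m/s
Steady-state rate R = (F_in − F_out)/L = (227.9 − 116.745) / 58200 m = 1.910e-03 mm/s.
R = 1.910e-03 × 3600 × 24 = 165 mm/day.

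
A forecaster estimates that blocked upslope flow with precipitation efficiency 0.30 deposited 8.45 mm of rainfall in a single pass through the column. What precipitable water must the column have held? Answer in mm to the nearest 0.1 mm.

PW = rainfall / ε = 8.45 / 0.30 = 28.2 mm.

PW ≈ 28.2 mm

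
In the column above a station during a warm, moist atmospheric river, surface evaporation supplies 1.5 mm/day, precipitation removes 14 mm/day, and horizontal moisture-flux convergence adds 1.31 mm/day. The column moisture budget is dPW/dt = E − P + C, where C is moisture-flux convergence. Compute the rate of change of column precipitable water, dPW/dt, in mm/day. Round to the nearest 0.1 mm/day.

dPW/dt ≈ -11.2 mm/day

dPW/dt = E − P + C = 1.5 − 14 + (1.31) = -11.2 mm/day.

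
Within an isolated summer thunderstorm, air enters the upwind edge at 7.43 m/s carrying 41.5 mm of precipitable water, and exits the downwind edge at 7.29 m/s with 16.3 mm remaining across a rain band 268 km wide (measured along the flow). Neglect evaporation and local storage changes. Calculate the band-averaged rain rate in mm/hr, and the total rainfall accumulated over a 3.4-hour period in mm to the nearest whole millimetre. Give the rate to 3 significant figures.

R ≈ 2.55 mm/hr; total ≈ 9 mm

Column moisture flux per unit crosswind length is F = V × PW.
Inflow: F_in = 7.43 × 41.5 = 308.345 mm·m/s
Outflow: F_out = 7.29 × 16.3 = 118.827 mm·m/s
Steady-state rate R = (F_in − F_out)/L = (308.345 − 118.827) / 268000 m = 7.072e-04 mm/s.
R = 7.072e-04 × 3600 = 2.55 mm/hr.
Over 3.4 h: total = 2.55 × 3.4 = 8.67 ≈ 9 mm.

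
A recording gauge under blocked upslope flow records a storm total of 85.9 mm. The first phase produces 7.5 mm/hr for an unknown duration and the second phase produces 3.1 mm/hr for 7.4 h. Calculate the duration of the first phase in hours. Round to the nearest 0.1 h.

Known phases: 3.1 × 7.4 = 22.94 mm.
Remaining depth = 85.9 − 22.94 = 62.96 mm.
Duration = 62.96 / 7.5 = 8.4 h.

duration ≈ 8.4 h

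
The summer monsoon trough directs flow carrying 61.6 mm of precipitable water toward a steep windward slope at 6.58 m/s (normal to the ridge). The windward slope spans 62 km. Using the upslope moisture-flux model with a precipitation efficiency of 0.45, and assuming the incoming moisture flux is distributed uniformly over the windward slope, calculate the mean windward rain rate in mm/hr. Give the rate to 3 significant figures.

R ≈ 10.6 mm/hr

Incoming column moisture flux per unit ridge length: F = V × PW = 6.58 × 61.6 = 405.328 mm·m/s.
Spread over the 62 km slope with efficiency ε = 0.45: R = ε·F/W = 0.45 × 405.328 / 62000 m = 2.942e-03 mm/s.
R = 2.942e-03 × 3600 = 10.6 mm/hr.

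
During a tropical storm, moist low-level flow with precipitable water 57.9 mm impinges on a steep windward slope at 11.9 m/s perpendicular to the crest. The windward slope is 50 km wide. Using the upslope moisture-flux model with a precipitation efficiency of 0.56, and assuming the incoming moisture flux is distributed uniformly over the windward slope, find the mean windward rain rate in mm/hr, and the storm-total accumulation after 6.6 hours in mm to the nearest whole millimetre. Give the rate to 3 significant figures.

Incoming column moisture flux per unit ridge length: F = V × PW = 11.9 × 57.9 = 689.01 mm·m/s.
Spread over the 50 km slope with efficiency ε = 0.56: R = ε·F/W = 0.56 × 689.01 / 50000 m = 7.717e-03 mm/s.
R = 7.717e-03 × 3600 = 27.8 mm/hr.
Over 6.6 h: total = 27.8 × 6.6 = 183.48 ≈ 183 mm.

R ≈ 27.8 mm/hr; total ≈ 183 mm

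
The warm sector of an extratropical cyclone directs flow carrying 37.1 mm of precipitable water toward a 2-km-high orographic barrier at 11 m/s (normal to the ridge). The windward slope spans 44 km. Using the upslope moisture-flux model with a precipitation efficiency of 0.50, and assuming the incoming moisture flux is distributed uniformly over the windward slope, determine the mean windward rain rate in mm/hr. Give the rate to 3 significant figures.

Incoming column moisture flux per unit ridge length: F = V × PW = 11 × 37.1 = 408.1 mm·m/s.
Spread over the 44 km slope with efficiency ε = 0.50: R = ε·F/W = 0.50 × 408.1 / 44000 m = 4.638e-03 mm/s.
R = 4.638e-03 × 3600 = 16.7 mm/hr.

R ≈ 16.7 mm/hr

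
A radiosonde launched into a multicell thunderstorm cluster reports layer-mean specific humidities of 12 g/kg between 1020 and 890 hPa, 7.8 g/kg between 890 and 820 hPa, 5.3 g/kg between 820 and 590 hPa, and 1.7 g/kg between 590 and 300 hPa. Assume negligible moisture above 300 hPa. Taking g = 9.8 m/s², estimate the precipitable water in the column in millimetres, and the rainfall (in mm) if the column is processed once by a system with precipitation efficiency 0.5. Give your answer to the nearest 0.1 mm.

Precipitable water is the column-integrated vapour mass per unit area: PW = (1/g) Σ q̄ Δp, with q in kg/kg and Δp in Pa (1 kg/m² of water = 1 mm).
Layer 1020–890 hPa: Δp = 130 hPa = 13000 Pa, q̄ = 0.012 kg/kg → 0.012 × 13000 / 9.8 = 15.92 mm
Layer 890–820 hPa: Δp = 70 hPa = 7000 Pa, q̄ = 0.0078 kg/kg → 0.0078 × 7000 / 9.8 = 5.57 mm
Layer 820–590 hPa: Δp = 230 hPa = 23000 Pa, q̄ = 0.0053 kg/kg → 0.0053 × 23000 / 9.8 = 12.44 mm
Layer 590–300 hPa: Δp = 290 hPa = 29000 Pa, q̄ = 0.0017 kg/kg → 0.0017 × 29000 / 9.8 = 5.03 mm
PW = 15.92 + 5.57 + 12.44 + 5.03 = 38.96 ≈ 39.0 mm.
Rainfall = ε × PW = 0.5 × 39.0 = 19.5 mm.

PW ≈ 39.0 mm; rainfall ≈ 19.5 mm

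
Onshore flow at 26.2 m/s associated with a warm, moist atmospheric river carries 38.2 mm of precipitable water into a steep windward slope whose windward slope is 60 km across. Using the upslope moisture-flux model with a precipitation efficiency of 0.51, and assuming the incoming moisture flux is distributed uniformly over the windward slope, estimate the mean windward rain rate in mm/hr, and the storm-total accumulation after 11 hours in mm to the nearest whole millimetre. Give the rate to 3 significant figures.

Incoming column moisture flux per unit ridge length: F = V × PW = 26.2 × 38.2 = 1000.84 mm·m/s.
Spread over the 60 km slope with efficiency ε = 0.51: R = ε·F/W = 0.51 × 1000.84 / 60000 m = 8.507e-03 mm/s.
R = 8.507e-03 × 3600 = 30.6 mm/hr.
Over 11 h: total = 30.6 × 11 = 336.6 ≈ 337 mm.

R ≈ 30.6 mm/hr; total ≈ 337 mm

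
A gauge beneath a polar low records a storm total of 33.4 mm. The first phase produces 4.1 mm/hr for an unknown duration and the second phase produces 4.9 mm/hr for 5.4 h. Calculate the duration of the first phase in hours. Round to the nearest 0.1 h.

Known phases: 4.9 × 5.4 = 26.46 mm.
Remaining depth = 33.4 − 26.46 = 6.94 mm.
Duration = 6.94 / 4.1 = 1.7 h.

duration ≈ 1.7 h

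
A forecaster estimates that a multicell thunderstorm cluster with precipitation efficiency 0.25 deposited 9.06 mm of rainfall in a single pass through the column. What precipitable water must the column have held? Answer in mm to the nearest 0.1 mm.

PW ≈ 36.2 mm

PW = rainfall / ε = 9.06 / 0.25 = 36.2 mm.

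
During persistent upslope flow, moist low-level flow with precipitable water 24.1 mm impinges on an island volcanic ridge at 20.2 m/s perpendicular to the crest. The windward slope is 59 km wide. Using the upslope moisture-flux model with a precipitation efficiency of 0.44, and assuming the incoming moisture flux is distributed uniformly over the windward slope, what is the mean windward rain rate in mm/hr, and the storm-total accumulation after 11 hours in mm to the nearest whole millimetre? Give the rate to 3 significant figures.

R ≈ 13.1 mm/hr; total ≈ 144 mm

Incoming column moisture flux per unit ridge length: F = V × PW = 20.2 × 24.1 = 486.82 mm·m/s.
Spread over the 59 km slope with efficiency ε = 0.44: R = ε·F/W = 0.44 × 486.82 / 59000 m = 3.631e-03 mm/s.
R = 3.631e-03 × 3600 = 13.1 mm/hr.
Over 11 h: total = 13.1 × 11 = 144.1 ≈ 144 mm.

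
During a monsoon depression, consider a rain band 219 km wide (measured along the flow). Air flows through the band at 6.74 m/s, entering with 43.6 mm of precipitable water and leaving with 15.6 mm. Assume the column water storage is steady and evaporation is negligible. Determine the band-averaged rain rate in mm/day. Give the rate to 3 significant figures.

Column moisture flux per unit crosswind length is F = V × PW.
Inflow: F_in = 6.74 × 43.6 = 293.864 mm·m/s
Outflow: F_out = 6.74 × 15.6 = 105.144 mm·m/s
Steady-state rate R = (F_in − F_out)/L = (293.864 − 105.144) / 219000 m = 8.617e-04 mm/s.
R = 8.617e-04 × 3600 × 24 = 74.5 mm/day.

R ≈ 74.5 mm/day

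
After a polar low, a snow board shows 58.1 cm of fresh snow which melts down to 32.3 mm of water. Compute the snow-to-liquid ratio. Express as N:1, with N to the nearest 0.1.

ratio ≈ 18.0

Ratio = snow depth / SWE = 581 mm / 32.3 mm = 18.0, i.e. 18.0:1.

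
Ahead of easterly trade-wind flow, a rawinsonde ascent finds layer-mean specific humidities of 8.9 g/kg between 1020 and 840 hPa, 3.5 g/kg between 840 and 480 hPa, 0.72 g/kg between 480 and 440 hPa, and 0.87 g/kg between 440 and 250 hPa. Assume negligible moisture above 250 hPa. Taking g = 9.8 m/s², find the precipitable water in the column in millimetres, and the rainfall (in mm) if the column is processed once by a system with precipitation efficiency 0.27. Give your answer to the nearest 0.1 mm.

PW ≈ 31.2 mm; rainfall ≈ 8.4 mm

Precipitable water is the column-integrated vapour mass per unit area: PW = (1/g) Σ q̄ Δp, with q in kg/kg and Δp in Pa (1 kg/m² of water = 1 mm).
Layer 1020–840 hPa: Δp = 180 hPa = 18000 Pa, q̄ = 0.0089 kg/kg → 0.0089 × 18000 / 9.8 = 16.35 mm
Layer 840–480 hPa: Δp = 360 hPa = 36000 Pa, q̄ = 0.0035 kg/kg → 0.0035 × 36000 / 9.8 = 12.86 mm
Layer 480–440 hPa: Δp = 40 hPa = 4000 Pa, q̄ = 0.00072 kg/kg → 0.00072 × 4000 / 9.8 = 0.29 mm
Layer 440–250 hPa: Δp = 190 hPa = 19000 Pa, q̄ = 0.00087 kg/kg → 0.00087 × 19000 / 9.8 = 1.69 mm
PW = 16.35 + 12.86 + 0.29 + 1.69 = 31.19 ≈ 31.2 mm.
Rainfall = ε × PW = 0.27 × 31.2 = 8.4 mm.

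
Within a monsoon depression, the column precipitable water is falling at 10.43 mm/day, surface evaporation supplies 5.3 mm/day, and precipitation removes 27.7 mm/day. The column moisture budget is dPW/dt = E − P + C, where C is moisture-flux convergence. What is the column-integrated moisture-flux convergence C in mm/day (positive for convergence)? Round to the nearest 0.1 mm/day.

C ≈ 12.0 mm/day

dPW/dt = -10.43 mm/day.
C = dPW/dt − E + P = (-10.43) − 5.3 + 27.7 = 12.0 mm/day.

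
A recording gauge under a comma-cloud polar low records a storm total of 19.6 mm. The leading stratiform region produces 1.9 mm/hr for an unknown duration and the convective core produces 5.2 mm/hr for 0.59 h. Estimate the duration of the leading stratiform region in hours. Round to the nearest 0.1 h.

Known phases: 5.2 × 0.59 = 3.068 mm.
Remaining depth = 19.6 − 3.068 = 16.532 mm.
Duration = 16.532 / 1.9 = 8.7 h.

duration ≈ 8.7 h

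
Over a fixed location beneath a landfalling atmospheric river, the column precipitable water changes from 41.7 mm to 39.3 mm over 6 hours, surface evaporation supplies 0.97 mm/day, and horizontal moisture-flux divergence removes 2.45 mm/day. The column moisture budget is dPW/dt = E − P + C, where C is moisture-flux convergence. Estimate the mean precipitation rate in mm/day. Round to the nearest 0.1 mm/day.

P ≈ 8.1 mm/day

dPW/dt = (39.3 − 41.7) mm / (6/24 day) = -9.600 mm/day.
P = E + C − dPW/dt = 0.97 + (-2.45) − (-9.600) = 8.1 mm/day.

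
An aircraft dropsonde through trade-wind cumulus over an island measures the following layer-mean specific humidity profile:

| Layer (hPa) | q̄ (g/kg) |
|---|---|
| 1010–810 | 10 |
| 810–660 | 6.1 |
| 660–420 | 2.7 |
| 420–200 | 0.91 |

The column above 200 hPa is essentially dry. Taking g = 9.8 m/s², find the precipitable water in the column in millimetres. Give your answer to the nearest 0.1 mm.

Precipitable water is the column-integrated vapour mass per unit area: PW = (1/g) Σ q̄ Δp, with q in kg/kg and Δp in Pa (1 kg/m² of water = 1 mm).
Layer 1010–810 hPa: Δp = 200 hPa = 20000 Pa, q̄ = 0.01 kg/kg → 0.01 × 20000 / 9.8 = 20.41 mm
Layer 810–660 hPa: Δp = 150 hPa = 15000 Pa, q̄ = 0.0061 kg/kg → 0.0061 × 15000 / 9.8 = 9.34 mm
Layer 660–420 hPa: Δp = 240 hPa = 24000 Pa, q̄ = 0.0027 kg/kg → 0.0027 × 24000 / 9.8 = 6.61 mm
Layer 420–200 hPa: Δp = 220 hPa = 22000 Pa, q̄ = 0.00091 kg/kg → 0.00091 × 22000 / 9.8 = 2.04 mm
PW = 20.41 + 9.34 + 6.61 + 2.04 = 38.40 ≈ 38.4 mm.

PW ≈ 38.4 mm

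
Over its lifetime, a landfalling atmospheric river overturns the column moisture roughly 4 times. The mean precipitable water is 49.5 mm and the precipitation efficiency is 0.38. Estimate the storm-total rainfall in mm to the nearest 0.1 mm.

Each cycle deposits ε × PW = 0.38 × 49.5 = 18.81 mm.
Over 4 cycles: 4 × 18.81 = 75.2 mm.

rainfall ≈ 75.2 mm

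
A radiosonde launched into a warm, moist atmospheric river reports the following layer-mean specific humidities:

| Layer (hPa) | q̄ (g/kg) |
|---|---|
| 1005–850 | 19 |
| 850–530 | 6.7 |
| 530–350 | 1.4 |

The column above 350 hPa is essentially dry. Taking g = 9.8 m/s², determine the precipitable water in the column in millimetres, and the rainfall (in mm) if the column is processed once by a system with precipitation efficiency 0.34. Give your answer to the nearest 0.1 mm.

PW ≈ 54.5 mm; rainfall ≈ 18.5 mm

Precipitable water is the column-integrated vapour mass per unit area: PW = (1/g) Σ q̄ Δp, with q in kg/kg and Δp in Pa (1 kg/m² of water = 1 mm).
Layer 1005–850 hPa: Δp = 155 hPa = 15500 Pa, q̄ = 0.019 kg/kg → 0.019 × 15500 / 9.8 = 30.05 mm
Layer 850–530 hPa: Δp = 320 hPa = 32000 Pa, q̄ = 0.0067 kg/kg → 0.0067 × 32000 / 9.8 = 21.88 mm
Layer 530–350 hPa: Δp = 180 hPa = 18000 Pa, q̄ = 0.0014 kg/kg → 0.0014 × 18000 / 9.8 = 2.57 mm
PW = 30.05 + 21.88 + 2.57 = 54.50 ≈ 54.5 mm.
Rainfall = ε × PW = 0.34 × 54.5 = 18.5 mm.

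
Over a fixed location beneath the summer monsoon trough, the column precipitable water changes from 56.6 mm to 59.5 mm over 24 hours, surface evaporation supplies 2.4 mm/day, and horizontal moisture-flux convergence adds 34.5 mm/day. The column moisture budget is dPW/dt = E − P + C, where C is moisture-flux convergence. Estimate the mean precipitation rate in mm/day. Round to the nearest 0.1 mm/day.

dPW/dt = (59.5 − 56.6) mm / (24/24 day) = +2.900 mm/day.
P = E + C − dPW/dt = 2.4 + (34.5) − (+2.900) = 34.0 mm/day.

P ≈ 34.0 mm/day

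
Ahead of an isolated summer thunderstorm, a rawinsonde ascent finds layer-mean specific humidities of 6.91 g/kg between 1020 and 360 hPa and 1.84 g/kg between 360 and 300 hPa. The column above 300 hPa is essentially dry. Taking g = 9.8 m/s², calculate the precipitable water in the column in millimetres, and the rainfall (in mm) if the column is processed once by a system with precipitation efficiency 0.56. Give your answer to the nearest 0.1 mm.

PW ≈ 47.7 mm; rainfall ≈ 26.7 mm

Precipitable water is the column-integrated vapour mass per unit area: PW = (1/g) Σ q̄ Δp, with q in kg/kg and Δp in Pa (1 kg/m² of water = 1 mm).
Layer 1020–360 hPa: Δp = 660 hPa = 66000 Pa, q̄ = 0.00691 kg/kg → 0.00691 × 66000 / 9.8 = 46.54 mm
Layer 360–300 hPa: Δp = 60 hPa = 6000 Pa, q̄ = 0.00184 kg/kg → 0.00184 × 6000 / 9.8 = 1.13 mm
PW = 46.54 + 1.13 = 47.67 ≈ 47.7 mm.
Rainfall = ε × PW = 0.56 × 47.7 = 26.7 mm.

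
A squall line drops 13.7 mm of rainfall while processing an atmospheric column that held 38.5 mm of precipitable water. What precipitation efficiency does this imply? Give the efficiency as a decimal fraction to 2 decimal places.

ε = rainfall / PW = 13.7 / 38.5 = 0.36.

ε ≈ 0.36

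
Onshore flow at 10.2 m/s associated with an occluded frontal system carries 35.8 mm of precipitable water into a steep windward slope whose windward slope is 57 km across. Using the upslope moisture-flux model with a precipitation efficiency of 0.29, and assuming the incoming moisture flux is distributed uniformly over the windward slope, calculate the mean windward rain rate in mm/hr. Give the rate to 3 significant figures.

Incoming column moisture flux per unit ridge length: F = V × PW = 10.2 × 35.8 = 365.16 mm·m/s.
Spread over the 57 km slope with efficiency ε = 0.29: R = ε·F/W = 0.29 × 365.16 / 57000 m = 1.858e-03 mm/s.
R = 1.858e-03 × 3600 = 6.69 mm/hr.

R ≈ 6.69 mm/hr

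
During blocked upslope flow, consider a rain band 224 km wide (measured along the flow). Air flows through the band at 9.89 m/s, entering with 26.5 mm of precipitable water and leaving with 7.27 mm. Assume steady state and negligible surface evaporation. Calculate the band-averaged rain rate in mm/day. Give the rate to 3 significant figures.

R ≈ 73.4 mm/day

Column moisture flux per unit crosswind length is F = V × PW.
Inflow: F_in = 9.89 × 26.5 = 262.085 mm·m/s
Outflow: F_out = 9.89 × 7.27 = 71.9003 mm·m/s
Steady-state rate R = (F_in − F_out)/L = (262.085 − 71.9003) / 224000 m = 8.490e-04 mm/s.
R = 8.490e-04 × 3600 × 24 = 73.4 mm/day.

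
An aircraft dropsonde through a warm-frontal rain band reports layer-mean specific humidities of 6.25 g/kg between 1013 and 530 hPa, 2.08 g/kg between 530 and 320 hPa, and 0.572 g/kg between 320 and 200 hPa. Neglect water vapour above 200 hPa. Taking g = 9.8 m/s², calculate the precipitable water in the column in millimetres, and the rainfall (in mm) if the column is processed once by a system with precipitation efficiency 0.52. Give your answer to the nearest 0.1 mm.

PW ≈ 36.0 mm; rainfall ≈ 18.7 mm

Precipitable water is the column-integrated vapour mass per unit area: PW = (1/g) Σ q̄ Δp, with q in kg/kg and Δp in Pa (1 kg/m² of water = 1 mm).
Layer 1013–530 hPa: Δp = 483 hPa = 48300 Pa, q̄ = 0.00625 kg/kg → 0.00625 × 48300 / 9.8 = 30.80 mm
Layer 530–320 hPa: Δp = 210 hPa = 21000 Pa, q̄ = 0.00208 kg/kg → 0.00208 × 21000 / 9.8 = 4.46 mm
Layer 320–200 hPa: Δp = 120 hPa = 12000 Pa, q̄ = 0.000572 kg/kg → 0.000572 × 12000 / 9.8 = 0.70 mm
PW = 30.80 + 4.46 + 0.70 = 35.96 ≈ 36.0 mm.
Rainfall = ε × PW = 0.52 × 36.0 = 18.7 mm.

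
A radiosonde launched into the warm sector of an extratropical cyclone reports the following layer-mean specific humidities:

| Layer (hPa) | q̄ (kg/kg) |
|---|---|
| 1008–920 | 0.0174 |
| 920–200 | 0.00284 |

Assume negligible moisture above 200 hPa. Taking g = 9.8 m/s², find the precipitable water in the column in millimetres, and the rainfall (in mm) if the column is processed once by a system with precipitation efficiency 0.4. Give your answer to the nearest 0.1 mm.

Precipitable water is the column-integrated vapour mass per unit area: PW = (1/g) Σ q̄ Δp, with q in kg/kg and Δp in Pa (1 kg/m² of water = 1 mm).
Layer 1008–920 hPa: Δp = 88 hPa = 8800 Pa, q̄ = 0.0174 kg/kg → 0.0174 × 8800 / 9.8 = 15.62 mm
Layer 920–200 hPa: Δp = 720 hPa = 72000 Pa, q̄ = 0.00284 kg/kg → 0.00284 × 72000 / 9.8 = 20.87 mm
PW = 15.62 + 20.87 = 36.49 ≈ 36.5 mm.
Rainfall = ε × PW = 0.4 × 36.5 = 14.6 mm.

PW ≈ 36.5 mm; rainfall ≈ 14.6 mm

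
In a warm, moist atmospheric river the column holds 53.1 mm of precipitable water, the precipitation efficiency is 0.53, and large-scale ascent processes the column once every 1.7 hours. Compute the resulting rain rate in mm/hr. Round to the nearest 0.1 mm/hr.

R ≈ 16.6 mm/hr

Each overturning extracts ε × PW = 0.53 × 53.1 = 28.143 mm.
Rate = ε·PW / τ = 28.143 / 1.7 h = 16.6 mm/hr.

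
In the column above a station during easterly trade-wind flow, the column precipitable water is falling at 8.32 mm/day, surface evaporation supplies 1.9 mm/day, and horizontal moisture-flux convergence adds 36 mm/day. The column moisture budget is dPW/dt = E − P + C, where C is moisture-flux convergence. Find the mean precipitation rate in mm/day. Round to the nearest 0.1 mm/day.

P ≈ 46.2 mm/day

dPW/dt = -8.32 mm/day.
P = E + C − dPW/dt = 1.9 + (36) − (-8.32) = 46.2 mm/day.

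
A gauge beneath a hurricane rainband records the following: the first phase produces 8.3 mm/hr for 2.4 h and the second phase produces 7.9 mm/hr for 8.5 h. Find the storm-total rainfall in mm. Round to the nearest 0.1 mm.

total ≈ 87.1 mm

Total = Σ Rᵢ Δtᵢ = 8.3 × 2.4 + 7.9 × 8.5
      = 19.92 + 67.15 = 87.1 mm.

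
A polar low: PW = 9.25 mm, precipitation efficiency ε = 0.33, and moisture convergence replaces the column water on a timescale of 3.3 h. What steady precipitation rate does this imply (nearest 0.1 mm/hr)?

R ≈ 0.9 mm/hr

Each overturning extracts ε × PW = 0.33 × 9.25 = 3.0525 mm.
Rate = ε·PW / τ = 3.0525 / 3.3 h = 0.9 mm/hr.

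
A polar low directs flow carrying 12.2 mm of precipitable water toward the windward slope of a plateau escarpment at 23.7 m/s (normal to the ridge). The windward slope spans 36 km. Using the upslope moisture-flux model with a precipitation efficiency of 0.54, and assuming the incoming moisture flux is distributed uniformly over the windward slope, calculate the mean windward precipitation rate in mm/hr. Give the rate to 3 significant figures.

Incoming column moisture flux per unit ridge length: F = V × PW = 23.7 × 12.2 = 289.14 mm·m/s.
Spread over the 36 km slope with efficiency ε = 0.54: R = ε·F/W = 0.54 × 289.14 / 36000 m = 4.337e-03 mm/s.
R = 4.337e-03 × 3600 = 15.6 mm/hr.

R ≈ 15.6 mm/hr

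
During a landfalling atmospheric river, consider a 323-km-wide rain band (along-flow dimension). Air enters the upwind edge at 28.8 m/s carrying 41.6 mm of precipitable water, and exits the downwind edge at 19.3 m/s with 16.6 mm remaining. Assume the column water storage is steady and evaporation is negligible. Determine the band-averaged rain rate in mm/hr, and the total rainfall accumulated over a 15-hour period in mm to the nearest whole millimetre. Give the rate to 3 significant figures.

R ≈ 9.78 mm/hr; total ≈ 147 mm

Column moisture flux per unit crosswind length is F = V × PW.
Inflow: F_in = 28.8 × 41.6 = 1198.08 mm·m/s
Outflow: F_out = 19.3 × 16.6 = 320.38 mm·m/s
Steady-state rate R = (F_in − F_out)/L = (1198.08 − 320.38) / 323000 m = 2.717e-03 mm/s.
R = 2.717e-03 × 3600 = 9.78 mm/hr.
Over 15 h: total = 9.78 × 15 = 146.7 ≈ 147 mm.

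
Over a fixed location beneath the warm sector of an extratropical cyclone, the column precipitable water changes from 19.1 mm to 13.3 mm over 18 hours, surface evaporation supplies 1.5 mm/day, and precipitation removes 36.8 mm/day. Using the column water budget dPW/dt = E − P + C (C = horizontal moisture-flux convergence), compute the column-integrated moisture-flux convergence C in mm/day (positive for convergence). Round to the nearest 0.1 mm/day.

dPW/dt = (13.3 − 19.1) mm / (18/24 day) = -7.733 mm/day.
C = dPW/dt − E + P = (-7.733) − 1.5 + 36.8 = 27.6 mm/day.

C ≈ 27.6 mm/day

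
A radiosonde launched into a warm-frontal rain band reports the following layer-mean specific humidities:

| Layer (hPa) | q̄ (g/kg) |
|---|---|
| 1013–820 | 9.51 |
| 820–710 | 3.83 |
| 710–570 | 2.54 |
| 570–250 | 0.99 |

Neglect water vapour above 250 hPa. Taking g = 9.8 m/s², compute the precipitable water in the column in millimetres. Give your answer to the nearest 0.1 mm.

Precipitable water is the column-integrated vapour mass per unit area: PW = (1/g) Σ q̄ Δp, with q in kg/kg and Δp in Pa (1 kg/m² of water = 1 mm).
Layer 1013–820 hPa: Δp = 193 hPa = 19300 Pa, q̄ = 0.00951 kg/kg → 0.00951 × 19300 / 9.8 = 18.73 mm
Layer 820–710 hPa: Δp = 110 hPa = 11000 Pa, q̄ = 0.00383 kg/kg → 0.00383 × 11000 / 9.8 = 4.30 mm
Layer 710–570 hPa: Δp = 140 hPa = 14000 Pa, q̄ = 0.00254 kg/kg → 0.00254 × 14000 / 9.8 = 3.63 mm
Layer 570–250 hPa: Δp = 320 hPa = 32000 Pa, q̄ = 0.00099 kg/kg → 0.00099 × 32000 / 9.8 = 3.23 mm
PW = 18.73 + 4.30 + 3.63 + 3.23 = 29.89 ≈ 29.9 mm.

PW ≈ 29.9 mm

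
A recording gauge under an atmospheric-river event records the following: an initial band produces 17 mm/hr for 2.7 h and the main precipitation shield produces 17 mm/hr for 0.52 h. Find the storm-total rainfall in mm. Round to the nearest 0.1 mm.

Total = Σ Rᵢ Δtᵢ = 17 × 2.7 + 17 × 0.52
      = 45.9 + 8.84 = 54.7 mm.

total ≈ 54.7 mm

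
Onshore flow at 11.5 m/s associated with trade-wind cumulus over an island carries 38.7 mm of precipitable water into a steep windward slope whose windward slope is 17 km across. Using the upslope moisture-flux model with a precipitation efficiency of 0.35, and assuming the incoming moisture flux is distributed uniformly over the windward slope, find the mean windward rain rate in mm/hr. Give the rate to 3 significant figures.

Incoming column moisture flux per unit ridge length: F = V × PW = 11.5 × 38.7 = 445.05 mm·m/s.
Spread over the 17 km slope with efficiency ε = 0.35: R = ε·F/W = 0.35 × 445.05 / 17000 m = 9.163e-03 mm/s.
R = 9.163e-03 × 3600 = 33.0 mm/hr.

R ≈ 33.0 mm/hr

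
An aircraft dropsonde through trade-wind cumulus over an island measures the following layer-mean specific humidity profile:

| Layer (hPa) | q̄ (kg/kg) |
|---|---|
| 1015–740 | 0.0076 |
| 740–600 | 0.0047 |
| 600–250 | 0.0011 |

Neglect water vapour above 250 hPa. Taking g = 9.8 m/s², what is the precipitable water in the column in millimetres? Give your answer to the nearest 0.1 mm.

Precipitable water is the column-integrated vapour mass per unit area: PW = (1/g) Σ q̄ Δp, with q in kg/kg and Δp in Pa (1 kg/m² of water = 1 mm).
Layer 1015–740 hPa: Δp = 275 hPa = 27500 Pa, q̄ = 0.0076 kg/kg → 0.0076 × 27500 / 9.8 = 21.33 mm
Layer 740–600 hPa: Δp = 140 hPa = 14000 Pa, q̄ = 0.0047 kg/kg → 0.0047 × 14000 / 9.8 = 6.71 mm
Layer 600–250 hPa: Δp = 350 hPa = 35000 Pa, q̄ = 0.0011 kg/kg → 0.0011 × 35000 / 9.8 = 3.93 mm
PW = 21.33 + 6.71 + 3.93 = 31.97 ≈ 32.0 mm.

PW ≈ 32.0 mm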